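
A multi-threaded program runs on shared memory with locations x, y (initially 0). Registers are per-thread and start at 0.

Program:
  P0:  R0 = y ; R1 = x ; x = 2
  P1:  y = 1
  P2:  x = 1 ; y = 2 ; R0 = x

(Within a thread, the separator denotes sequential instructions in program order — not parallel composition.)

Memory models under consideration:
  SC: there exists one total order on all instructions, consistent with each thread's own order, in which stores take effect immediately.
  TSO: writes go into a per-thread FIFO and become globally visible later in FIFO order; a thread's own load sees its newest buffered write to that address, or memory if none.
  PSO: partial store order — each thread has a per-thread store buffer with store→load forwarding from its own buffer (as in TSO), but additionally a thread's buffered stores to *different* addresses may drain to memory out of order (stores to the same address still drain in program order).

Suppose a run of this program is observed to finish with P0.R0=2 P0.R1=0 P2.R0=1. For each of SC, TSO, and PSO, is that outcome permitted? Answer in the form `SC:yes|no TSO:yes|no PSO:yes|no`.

SC:no TSO:no PSO:yes

outcome vector order: (P0.R0,P0.R1,P2.R0)
SC (10): 001; 002; 011; 012; 101; 102; 111; 112; 211; 212
TSO (10): 001; 002; 011; 012; 101; 102; 111; 112; 211; 212
PSO (12): 001; 002; 011; 012; 101; 102; 111; 112; 201; 202; 211; 212
target 201 ∈ {PSO}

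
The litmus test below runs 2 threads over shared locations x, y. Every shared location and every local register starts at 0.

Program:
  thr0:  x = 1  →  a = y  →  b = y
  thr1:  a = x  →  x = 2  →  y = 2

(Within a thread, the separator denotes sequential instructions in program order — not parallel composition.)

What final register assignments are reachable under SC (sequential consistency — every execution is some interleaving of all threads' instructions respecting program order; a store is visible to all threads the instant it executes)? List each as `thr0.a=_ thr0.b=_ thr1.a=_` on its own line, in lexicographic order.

outcome vector order: (thr0.a,thr0.b,thr1.a)
|SC outcomes| = 6

thr0.a=0 thr0.b=0 thr1.a=0
thr0.a=0 thr0.b=0 thr1.a=1
thr0.a=0 thr0.b=2 thr1.a=0
thr0.a=0 thr0.b=2 thr1.a=1
thr0.a=2 thr0.b=2 thr1.a=0
thr0.a=2 thr0.b=2 thr1.a=1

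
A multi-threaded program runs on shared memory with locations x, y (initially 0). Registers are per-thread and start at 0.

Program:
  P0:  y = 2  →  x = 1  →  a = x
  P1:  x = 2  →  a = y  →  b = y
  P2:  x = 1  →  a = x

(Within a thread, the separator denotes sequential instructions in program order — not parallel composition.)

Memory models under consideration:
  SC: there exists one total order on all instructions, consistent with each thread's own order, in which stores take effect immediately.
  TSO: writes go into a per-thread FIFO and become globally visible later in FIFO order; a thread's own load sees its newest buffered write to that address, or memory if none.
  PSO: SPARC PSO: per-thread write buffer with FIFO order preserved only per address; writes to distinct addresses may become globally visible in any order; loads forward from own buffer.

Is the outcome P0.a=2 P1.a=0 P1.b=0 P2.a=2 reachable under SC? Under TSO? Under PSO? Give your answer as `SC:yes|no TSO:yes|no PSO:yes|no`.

SC:no TSO:yes PSO:yes

outcome vector order: (P0.a,P1.a,P1.b,P2.a)
[SC] allowed = {(1,0,0,1) (1,0,0,2) (1,0,2,1) (1,0,2,2) (1,2,2,1) (1,2,2,2) (2,2,2,1) (2,2,2,2)}
[TSO] allowed = {(1,0,0,1) (1,0,0,2) (1,0,2,1) (1,0,2,2) (1,2,2,1) (1,2,2,2) (2,0,0,1) (2,0,0,2) (2,0,2,1) (2,0,2,2) (2,2,2,1) (2,2,2,2)}
[PSO] allowed = {(1,0,0,1) (1,0,0,2) (1,0,2,1) (1,0,2,2) (1,2,2,1) (1,2,2,2) (2,0,0,1) (2,0,0,2) (2,0,2,1) (2,0,2,2) (2,2,2,1) (2,2,2,2)}
target (2,0,0,2) ∈ {TSO,PSO}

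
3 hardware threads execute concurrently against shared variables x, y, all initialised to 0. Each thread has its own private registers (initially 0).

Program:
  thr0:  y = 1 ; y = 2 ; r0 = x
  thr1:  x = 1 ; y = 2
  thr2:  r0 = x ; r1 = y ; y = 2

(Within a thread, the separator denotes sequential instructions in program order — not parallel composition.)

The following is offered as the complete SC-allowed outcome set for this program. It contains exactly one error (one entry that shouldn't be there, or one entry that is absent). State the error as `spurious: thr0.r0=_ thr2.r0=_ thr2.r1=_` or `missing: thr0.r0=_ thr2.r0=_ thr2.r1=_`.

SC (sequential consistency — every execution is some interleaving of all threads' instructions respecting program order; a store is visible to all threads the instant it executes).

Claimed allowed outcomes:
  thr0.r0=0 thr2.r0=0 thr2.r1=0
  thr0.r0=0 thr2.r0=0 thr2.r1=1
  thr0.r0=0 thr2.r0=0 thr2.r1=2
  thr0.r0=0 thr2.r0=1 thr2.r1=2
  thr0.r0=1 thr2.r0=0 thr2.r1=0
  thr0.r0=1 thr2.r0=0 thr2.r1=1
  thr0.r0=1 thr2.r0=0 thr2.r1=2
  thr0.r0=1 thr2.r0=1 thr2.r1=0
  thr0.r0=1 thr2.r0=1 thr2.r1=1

outcome vector order: (thr0.r0,thr2.r0,thr2.r1)
SC: 10 outcomes — {(0,0,0) (0,0,1) (0,0,2) (0,1,2) (1,0,0) (1,0,1) (1,0,2) (1,1,0) (1,1,1) (1,1,2)}
SC∖claimed = {(1,1,2)}

missing: thr0.r0=1 thr2.r0=1 thr2.r1=2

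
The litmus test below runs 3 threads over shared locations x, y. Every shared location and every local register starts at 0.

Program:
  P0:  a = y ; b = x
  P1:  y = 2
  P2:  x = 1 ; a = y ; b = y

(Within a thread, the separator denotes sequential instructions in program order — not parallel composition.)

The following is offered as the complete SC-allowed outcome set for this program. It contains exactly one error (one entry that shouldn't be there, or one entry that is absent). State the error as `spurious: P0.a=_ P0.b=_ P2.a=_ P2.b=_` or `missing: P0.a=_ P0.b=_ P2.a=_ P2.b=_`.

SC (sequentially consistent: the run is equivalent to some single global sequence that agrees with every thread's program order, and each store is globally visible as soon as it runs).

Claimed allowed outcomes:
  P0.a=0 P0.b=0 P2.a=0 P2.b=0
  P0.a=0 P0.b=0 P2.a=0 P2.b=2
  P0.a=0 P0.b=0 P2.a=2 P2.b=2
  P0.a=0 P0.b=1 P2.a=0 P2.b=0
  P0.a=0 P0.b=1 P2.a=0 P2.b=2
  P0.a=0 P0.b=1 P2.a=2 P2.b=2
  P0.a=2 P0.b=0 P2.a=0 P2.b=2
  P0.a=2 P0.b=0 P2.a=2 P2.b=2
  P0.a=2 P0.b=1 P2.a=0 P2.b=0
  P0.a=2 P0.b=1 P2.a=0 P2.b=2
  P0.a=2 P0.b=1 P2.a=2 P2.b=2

outcome vector order: (P0.a,P0.b,P2.a,P2.b)
under SC → 0000 0002 0022 0100 0102 0122 2022 2100 2102 2122
claimed∖SC = {2002}

spurious: P0.a=2 P0.b=0 P2.a=0 P2.b=2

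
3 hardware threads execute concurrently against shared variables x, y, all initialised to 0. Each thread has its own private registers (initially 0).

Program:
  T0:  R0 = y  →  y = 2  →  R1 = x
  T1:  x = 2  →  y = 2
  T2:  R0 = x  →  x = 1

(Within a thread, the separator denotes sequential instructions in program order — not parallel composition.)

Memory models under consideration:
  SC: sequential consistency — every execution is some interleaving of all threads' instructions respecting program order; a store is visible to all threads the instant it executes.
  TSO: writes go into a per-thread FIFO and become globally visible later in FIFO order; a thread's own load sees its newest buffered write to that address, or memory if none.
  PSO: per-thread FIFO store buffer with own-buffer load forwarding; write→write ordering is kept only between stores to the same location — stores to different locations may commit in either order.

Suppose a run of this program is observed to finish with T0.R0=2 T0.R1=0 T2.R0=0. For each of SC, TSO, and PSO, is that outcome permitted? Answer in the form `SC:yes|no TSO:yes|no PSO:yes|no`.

outcome vector order: (T0.R0,T0.R1,T2.R0)
SC (10): <0 0 0>, <0 0 2>, <0 1 0>, <0 1 2>, <0 2 0>, <0 2 2>, <2 1 0>, <2 1 2>, <2 2 0>, <2 2 2>
TSO (10): <0 0 0>, <0 0 2>, <0 1 0>, <0 1 2>, <0 2 0>, <0 2 2>, <2 1 0>, <2 1 2>, <2 2 0>, <2 2 2>
PSO (12): <0 0 0>, <0 0 2>, <0 1 0>, <0 1 2>, <0 2 0>, <0 2 2>, <2 0 0>, <2 0 2>, <2 1 0>, <2 1 2>, <2 2 0>, <2 2 2>
target <2 0 0> ∈ {PSO}

SC:no TSO:no PSO:yes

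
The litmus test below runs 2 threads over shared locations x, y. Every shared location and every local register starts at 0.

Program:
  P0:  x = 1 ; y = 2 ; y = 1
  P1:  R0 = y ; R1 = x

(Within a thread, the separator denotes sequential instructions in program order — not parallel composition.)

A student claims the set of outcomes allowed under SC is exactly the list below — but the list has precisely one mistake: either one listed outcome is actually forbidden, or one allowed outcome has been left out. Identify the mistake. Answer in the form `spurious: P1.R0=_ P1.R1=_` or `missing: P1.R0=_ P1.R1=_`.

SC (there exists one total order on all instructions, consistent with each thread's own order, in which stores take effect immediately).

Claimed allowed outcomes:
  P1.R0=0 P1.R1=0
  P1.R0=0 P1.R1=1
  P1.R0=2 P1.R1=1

missing: P1.R0=1 P1.R1=1

outcome vector order: (P1.R0,P1.R1)
SC: 4 outcomes — {0/0, 0/1, 1/1, 2/1}
SC∖claimed = {1/1}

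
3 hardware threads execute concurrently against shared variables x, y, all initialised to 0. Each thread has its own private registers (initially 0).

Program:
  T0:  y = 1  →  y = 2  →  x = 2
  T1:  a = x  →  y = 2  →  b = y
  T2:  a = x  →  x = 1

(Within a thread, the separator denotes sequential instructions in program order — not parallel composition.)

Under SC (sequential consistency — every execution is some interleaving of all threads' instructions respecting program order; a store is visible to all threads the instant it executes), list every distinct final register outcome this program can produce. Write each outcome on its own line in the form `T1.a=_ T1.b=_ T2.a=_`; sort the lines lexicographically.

T1.a=0 T1.b=1 T2.a=0
T1.a=0 T1.b=1 T2.a=2
T1.a=0 T1.b=2 T2.a=0
T1.a=0 T1.b=2 T2.a=2
T1.a=1 T1.b=1 T2.a=0
T1.a=1 T1.b=2 T2.a=0
T1.a=1 T1.b=2 T2.a=2
T1.a=2 T1.b=2 T2.a=0
T1.a=2 T1.b=2 T2.a=2

outcome vector order: (T1.a,T1.b,T2.a)
|SC outcomes| = 9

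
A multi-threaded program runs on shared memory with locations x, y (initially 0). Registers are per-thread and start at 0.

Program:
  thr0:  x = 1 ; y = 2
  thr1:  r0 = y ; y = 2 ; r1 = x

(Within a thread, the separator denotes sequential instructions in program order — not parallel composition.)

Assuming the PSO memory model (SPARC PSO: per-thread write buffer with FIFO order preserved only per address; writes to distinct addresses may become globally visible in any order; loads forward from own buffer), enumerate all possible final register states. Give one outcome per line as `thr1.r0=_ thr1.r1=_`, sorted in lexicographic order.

outcome vector order: (thr1.r0,thr1.r1)
|PSO outcomes| = 4

thr1.r0=0 thr1.r1=0
thr1.r0=0 thr1.r1=1
thr1.r0=2 thr1.r1=0
thr1.r0=2 thr1.r1=1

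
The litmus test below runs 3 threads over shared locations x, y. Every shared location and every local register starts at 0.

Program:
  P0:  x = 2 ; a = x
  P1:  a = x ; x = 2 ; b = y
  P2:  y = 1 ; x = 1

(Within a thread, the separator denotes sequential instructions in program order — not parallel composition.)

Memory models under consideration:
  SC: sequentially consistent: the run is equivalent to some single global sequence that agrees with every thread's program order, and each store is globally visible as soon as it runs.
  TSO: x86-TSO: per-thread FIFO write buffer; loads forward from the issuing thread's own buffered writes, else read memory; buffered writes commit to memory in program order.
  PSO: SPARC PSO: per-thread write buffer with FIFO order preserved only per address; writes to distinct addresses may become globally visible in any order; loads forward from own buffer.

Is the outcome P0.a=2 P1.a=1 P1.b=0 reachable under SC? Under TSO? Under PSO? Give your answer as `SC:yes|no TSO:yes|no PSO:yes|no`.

SC:no TSO:no PSO:yes

outcome vector order: (P0.a,P1.a,P1.b)
[SC] allowed = {<1 0 0> <1 0 1> <1 1 1> <1 2 0> <1 2 1> <2 0 0> <2 0 1> <2 1 1> <2 2 0> <2 2 1>}
[TSO] allowed = {<1 0 0> <1 0 1> <1 1 1> <1 2 0> <1 2 1> <2 0 0> <2 0 1> <2 1 1> <2 2 0> <2 2 1>}
[PSO] allowed = {<1 0 0> <1 0 1> <1 1 0> <1 1 1> <1 2 0> <1 2 1> <2 0 0> <2 0 1> <2 1 0> <2 1 1> <2 2 0> <2 2 1>}
target <2 1 0> ∈ {PSO}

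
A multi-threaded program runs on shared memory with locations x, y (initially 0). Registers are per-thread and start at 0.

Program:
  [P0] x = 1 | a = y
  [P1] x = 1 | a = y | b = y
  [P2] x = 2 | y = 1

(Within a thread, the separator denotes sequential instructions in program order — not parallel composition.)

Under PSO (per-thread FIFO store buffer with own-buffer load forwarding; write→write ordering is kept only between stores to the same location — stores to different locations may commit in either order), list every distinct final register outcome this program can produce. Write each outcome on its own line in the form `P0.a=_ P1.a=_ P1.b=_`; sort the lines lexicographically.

P0.a=0 P1.a=0 P1.b=0
P0.a=0 P1.a=0 P1.b=1
P0.a=0 P1.a=1 P1.b=1
P0.a=1 P1.a=0 P1.b=0
P0.a=1 P1.a=0 P1.b=1
P0.a=1 P1.a=1 P1.b=1

outcome vector order: (P0.a,P1.a,P1.b)
|PSO outcomes| = 6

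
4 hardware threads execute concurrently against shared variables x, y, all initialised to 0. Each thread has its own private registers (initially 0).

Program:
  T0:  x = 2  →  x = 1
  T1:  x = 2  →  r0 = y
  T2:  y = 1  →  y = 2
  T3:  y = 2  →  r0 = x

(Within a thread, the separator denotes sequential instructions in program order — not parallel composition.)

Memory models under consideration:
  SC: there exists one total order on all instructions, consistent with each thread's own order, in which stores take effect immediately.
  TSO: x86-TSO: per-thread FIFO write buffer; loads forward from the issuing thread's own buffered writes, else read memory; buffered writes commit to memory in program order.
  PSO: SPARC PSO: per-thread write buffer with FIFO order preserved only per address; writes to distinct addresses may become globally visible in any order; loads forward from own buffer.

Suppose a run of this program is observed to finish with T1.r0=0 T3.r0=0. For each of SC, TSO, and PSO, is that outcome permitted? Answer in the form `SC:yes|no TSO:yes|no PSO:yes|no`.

outcome vector order: (T1.r0,T3.r0)
[SC] allowed = {01 02 10 11 12 20 21 22}
[TSO] allowed = {00 01 02 10 11 12 20 21 22}
[PSO] allowed = {00 01 02 10 11 12 20 21 22}
target 00 ∈ {TSO,PSO}

SC:no TSO:yes PSO:yes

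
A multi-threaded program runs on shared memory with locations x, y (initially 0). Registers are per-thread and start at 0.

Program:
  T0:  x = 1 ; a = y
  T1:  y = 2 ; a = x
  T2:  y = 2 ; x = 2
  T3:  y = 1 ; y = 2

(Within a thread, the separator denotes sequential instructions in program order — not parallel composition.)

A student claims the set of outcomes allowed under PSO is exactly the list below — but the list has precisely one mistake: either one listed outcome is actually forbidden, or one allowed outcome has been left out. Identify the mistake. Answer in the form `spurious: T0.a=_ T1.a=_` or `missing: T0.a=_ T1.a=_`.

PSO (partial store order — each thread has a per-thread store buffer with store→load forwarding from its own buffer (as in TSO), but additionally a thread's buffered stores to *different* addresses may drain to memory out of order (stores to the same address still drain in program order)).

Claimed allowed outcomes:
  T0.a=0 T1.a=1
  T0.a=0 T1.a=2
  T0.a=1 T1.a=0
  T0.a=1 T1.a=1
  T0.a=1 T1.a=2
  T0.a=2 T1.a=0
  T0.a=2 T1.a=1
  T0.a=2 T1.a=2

missing: T0.a=0 T1.a=0

outcome vector order: (T0.a,T1.a)
PSO: 9 outcomes — {<0 0>, <0 1>, <0 2>, <1 0>, <1 1>, <1 2>, <2 0>, <2 1>, <2 2>}
PSO∖claimed = {<0 0>}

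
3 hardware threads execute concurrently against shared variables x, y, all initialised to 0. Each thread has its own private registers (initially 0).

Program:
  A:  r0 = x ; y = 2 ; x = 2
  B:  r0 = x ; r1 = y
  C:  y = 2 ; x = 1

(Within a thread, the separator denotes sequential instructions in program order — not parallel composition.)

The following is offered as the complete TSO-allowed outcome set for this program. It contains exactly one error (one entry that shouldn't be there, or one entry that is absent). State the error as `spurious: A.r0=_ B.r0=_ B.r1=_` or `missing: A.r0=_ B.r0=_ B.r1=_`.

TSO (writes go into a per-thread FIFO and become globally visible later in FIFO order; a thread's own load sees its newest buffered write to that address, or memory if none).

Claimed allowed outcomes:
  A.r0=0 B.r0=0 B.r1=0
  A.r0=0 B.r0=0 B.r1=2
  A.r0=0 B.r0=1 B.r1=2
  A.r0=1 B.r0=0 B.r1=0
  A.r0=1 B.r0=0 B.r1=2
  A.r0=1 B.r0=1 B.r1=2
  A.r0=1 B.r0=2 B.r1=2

outcome vector order: (A.r0,B.r0,B.r1)
under TSO → (0,0,0); (0,0,2); (0,1,2); (0,2,2); (1,0,0); (1,0,2); (1,1,2); (1,2,2)
TSO∖claimed = {(0,2,2)}

missing: A.r0=0 B.r0=2 B.r1=2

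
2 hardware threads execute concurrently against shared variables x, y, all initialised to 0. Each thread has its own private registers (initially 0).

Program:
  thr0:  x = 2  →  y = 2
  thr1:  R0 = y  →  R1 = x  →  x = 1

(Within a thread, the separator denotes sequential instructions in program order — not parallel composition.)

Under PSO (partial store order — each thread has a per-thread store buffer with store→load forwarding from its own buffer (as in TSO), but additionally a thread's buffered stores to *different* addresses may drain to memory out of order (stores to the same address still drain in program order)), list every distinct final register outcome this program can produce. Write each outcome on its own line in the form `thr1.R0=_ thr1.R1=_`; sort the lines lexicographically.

thr1.R0=0 thr1.R1=0
thr1.R0=0 thr1.R1=2
thr1.R0=2 thr1.R1=0
thr1.R0=2 thr1.R1=2

outcome vector order: (thr1.R0,thr1.R1)
|PSO outcomes| = 4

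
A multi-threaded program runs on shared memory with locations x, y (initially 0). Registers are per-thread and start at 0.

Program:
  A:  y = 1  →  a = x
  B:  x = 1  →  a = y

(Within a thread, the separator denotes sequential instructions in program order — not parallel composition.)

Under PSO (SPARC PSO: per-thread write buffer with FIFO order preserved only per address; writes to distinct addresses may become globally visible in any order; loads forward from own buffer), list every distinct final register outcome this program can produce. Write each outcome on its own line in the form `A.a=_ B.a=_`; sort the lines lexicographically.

outcome vector order: (A.a,B.a)
|PSO outcomes| = 4

A.a=0 B.a=0
A.a=0 B.a=1
A.a=1 B.a=0
A.a=1 B.a=1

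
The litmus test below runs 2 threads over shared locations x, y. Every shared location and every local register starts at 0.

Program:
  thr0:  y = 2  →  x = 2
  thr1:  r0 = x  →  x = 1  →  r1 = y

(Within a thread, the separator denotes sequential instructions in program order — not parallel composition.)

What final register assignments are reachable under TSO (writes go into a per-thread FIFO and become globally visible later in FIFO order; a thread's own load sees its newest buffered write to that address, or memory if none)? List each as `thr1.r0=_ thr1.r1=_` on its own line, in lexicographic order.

outcome vector order: (thr1.r0,thr1.r1)
|TSO outcomes| = 3

thr1.r0=0 thr1.r1=0
thr1.r0=0 thr1.r1=2
thr1.r0=2 thr1.r1=2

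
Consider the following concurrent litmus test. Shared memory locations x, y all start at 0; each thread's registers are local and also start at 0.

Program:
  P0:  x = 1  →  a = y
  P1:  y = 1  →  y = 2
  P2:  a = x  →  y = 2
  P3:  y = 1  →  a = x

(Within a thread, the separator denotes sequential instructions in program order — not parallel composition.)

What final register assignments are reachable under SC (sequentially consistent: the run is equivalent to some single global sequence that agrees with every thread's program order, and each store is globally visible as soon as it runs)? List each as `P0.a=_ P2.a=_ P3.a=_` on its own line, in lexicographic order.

P0.a=0 P2.a=0 P3.a=1
P0.a=0 P2.a=1 P3.a=1
P0.a=1 P2.a=0 P3.a=0
P0.a=1 P2.a=0 P3.a=1
P0.a=1 P2.a=1 P3.a=0
P0.a=1 P2.a=1 P3.a=1
P0.a=2 P2.a=0 P3.a=0
P0.a=2 P2.a=0 P3.a=1
P0.a=2 P2.a=1 P3.a=0
P0.a=2 P2.a=1 P3.a=1

outcome vector order: (P0.a,P2.a,P3.a)
|SC outcomes| = 10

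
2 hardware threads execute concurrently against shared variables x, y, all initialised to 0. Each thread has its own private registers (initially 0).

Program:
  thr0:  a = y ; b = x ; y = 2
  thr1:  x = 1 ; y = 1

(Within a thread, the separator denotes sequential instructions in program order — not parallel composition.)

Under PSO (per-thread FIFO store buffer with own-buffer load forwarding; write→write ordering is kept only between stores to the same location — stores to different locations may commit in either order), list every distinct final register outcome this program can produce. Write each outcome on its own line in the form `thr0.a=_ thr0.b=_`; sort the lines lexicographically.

outcome vector order: (thr0.a,thr0.b)
|PSO outcomes| = 4

thr0.a=0 thr0.b=0
thr0.a=0 thr0.b=1
thr0.a=1 thr0.b=0
thr0.a=1 thr0.b=1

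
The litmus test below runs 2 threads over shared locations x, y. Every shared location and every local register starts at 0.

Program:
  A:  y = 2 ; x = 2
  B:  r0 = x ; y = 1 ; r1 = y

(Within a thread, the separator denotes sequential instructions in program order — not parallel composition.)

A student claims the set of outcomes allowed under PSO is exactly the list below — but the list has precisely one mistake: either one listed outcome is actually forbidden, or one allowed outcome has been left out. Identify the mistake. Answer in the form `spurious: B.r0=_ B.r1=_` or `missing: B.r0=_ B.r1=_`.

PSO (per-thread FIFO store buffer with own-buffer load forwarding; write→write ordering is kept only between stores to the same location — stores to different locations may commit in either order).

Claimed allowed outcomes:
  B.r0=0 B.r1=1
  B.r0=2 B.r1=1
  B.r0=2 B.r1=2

missing: B.r0=0 B.r1=2

outcome vector order: (B.r0,B.r1)
under PSO → 0/1; 0/2; 2/1; 2/2
PSO∖claimed = {0/2}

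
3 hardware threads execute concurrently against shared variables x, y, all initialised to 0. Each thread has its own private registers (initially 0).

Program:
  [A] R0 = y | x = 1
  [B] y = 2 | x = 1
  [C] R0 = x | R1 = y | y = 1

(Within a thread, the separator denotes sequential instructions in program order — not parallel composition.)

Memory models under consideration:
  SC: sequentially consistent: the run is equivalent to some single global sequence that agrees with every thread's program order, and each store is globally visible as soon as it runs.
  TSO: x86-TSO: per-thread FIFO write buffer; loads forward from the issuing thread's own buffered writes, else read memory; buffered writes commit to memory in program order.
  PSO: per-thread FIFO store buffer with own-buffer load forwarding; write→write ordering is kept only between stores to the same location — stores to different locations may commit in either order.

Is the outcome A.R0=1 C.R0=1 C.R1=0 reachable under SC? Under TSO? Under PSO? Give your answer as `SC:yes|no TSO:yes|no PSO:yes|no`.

outcome vector order: (A.R0,C.R0,C.R1)
[SC] allowed = {000, 002, 010, 012, 100, 102, 112, 200, 202, 212}
[TSO] allowed = {000, 002, 010, 012, 100, 102, 112, 200, 202, 212}
[PSO] allowed = {000, 002, 010, 012, 100, 102, 110, 112, 200, 202, 210, 212}
target 110 ∈ {PSO}

SC:no TSO:no PSO:yes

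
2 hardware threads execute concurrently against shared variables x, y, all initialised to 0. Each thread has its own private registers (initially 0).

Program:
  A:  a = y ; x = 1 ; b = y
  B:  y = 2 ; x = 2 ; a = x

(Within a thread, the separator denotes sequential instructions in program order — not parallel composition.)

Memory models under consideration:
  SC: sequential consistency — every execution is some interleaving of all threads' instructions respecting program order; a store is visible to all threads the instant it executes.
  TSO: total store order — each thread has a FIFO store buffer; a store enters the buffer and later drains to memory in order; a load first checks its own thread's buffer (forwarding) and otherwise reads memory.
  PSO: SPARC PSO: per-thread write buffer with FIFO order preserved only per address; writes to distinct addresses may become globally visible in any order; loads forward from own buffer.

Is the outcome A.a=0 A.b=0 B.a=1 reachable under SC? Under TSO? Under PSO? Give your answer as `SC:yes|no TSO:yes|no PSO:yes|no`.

outcome vector order: (A.a,A.b,B.a)
[SC] allowed = {<0 0 2>; <0 2 1>; <0 2 2>; <2 2 1>; <2 2 2>}
[TSO] allowed = {<0 0 1>; <0 0 2>; <0 2 1>; <0 2 2>; <2 2 1>; <2 2 2>}
[PSO] allowed = {<0 0 1>; <0 0 2>; <0 2 1>; <0 2 2>; <2 2 1>; <2 2 2>}
target <0 0 1> ∈ {TSO,PSO}

SC:no TSO:yes PSO:yes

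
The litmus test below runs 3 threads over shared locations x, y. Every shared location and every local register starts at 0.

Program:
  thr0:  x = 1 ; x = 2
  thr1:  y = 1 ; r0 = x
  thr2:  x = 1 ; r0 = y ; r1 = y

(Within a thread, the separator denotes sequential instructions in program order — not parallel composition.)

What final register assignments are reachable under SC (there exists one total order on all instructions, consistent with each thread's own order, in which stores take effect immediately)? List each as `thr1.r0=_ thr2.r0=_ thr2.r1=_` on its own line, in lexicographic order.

outcome vector order: (thr1.r0,thr2.r0,thr2.r1)
|SC outcomes| = 7

thr1.r0=0 thr2.r0=1 thr2.r1=1
thr1.r0=1 thr2.r0=0 thr2.r1=0
thr1.r0=1 thr2.r0=0 thr2.r1=1
thr1.r0=1 thr2.r0=1 thr2.r1=1
thr1.r0=2 thr2.r0=0 thr2.r1=0
thr1.r0=2 thr2.r0=0 thr2.r1=1
thr1.r0=2 thr2.r0=1 thr2.r1=1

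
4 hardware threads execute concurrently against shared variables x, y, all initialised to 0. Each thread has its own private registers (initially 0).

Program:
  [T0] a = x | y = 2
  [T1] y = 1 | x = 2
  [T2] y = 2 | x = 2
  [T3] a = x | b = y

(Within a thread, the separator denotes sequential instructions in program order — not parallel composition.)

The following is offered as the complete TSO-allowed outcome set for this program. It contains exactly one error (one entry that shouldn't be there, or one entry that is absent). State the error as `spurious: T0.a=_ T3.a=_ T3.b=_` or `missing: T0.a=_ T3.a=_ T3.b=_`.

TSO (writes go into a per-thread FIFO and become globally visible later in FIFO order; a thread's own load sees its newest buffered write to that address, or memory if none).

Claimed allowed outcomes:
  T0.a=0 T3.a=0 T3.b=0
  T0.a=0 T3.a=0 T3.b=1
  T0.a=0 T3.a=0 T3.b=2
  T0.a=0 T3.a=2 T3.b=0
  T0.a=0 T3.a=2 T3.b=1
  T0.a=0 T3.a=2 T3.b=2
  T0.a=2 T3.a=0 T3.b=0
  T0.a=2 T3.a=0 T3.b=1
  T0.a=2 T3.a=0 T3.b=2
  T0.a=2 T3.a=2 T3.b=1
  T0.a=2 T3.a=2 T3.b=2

outcome vector order: (T0.a,T3.a,T3.b)
[TSO] allowed = {0/0/0 0/0/1 0/0/2 0/2/1 0/2/2 2/0/0 2/0/1 2/0/2 2/2/1 2/2/2}
claimed∖TSO = {0/2/0}

spurious: T0.a=0 T3.a=2 T3.b=0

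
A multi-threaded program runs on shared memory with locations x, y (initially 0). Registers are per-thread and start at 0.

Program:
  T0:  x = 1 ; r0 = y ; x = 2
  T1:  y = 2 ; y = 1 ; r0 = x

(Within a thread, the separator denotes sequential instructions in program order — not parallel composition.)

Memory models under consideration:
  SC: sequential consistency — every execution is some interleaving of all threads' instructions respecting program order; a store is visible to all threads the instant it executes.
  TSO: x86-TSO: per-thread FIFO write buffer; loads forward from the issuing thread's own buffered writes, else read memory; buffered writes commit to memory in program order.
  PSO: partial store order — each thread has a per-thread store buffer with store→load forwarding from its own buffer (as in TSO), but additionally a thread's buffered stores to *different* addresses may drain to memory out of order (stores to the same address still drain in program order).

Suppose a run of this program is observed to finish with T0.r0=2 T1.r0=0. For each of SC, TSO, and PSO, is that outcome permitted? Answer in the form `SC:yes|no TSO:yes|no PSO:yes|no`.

SC:no TSO:yes PSO:yes

outcome vector order: (T0.r0,T1.r0)
[SC] allowed = {01 02 10 11 12 21 22}
[TSO] allowed = {00 01 02 10 11 12 20 21 22}
[PSO] allowed = {00 01 02 10 11 12 20 21 22}
target 20 ∈ {TSO,PSO}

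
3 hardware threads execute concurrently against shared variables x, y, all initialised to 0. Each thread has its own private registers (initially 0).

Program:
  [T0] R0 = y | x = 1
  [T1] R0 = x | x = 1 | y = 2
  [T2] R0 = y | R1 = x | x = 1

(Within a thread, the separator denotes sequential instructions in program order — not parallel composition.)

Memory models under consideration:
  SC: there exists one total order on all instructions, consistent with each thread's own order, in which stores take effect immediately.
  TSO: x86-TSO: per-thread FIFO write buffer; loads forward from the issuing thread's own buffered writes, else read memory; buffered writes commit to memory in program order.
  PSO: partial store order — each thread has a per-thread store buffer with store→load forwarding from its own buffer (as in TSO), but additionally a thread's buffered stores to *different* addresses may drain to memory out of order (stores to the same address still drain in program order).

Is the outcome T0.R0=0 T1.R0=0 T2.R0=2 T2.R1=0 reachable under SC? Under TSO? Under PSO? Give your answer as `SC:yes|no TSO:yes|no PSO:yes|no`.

SC:no TSO:no PSO:yes

outcome vector order: (T0.R0,T1.R0,T2.R0,T2.R1)
[SC] allowed = {<0 0 0 0>, <0 0 0 1>, <0 0 2 1>, <0 1 0 0>, <0 1 0 1>, <0 1 2 1>, <2 0 0 0>, <2 0 0 1>, <2 0 2 1>, <2 1 0 0>}
[TSO] allowed = {<0 0 0 0>, <0 0 0 1>, <0 0 2 1>, <0 1 0 0>, <0 1 0 1>, <0 1 2 1>, <2 0 0 0>, <2 0 0 1>, <2 0 2 1>, <2 1 0 0>}
[PSO] allowed = {<0 0 0 0>, <0 0 0 1>, <0 0 2 0>, <0 0 2 1>, <0 1 0 0>, <0 1 0 1>, <0 1 2 1>, <2 0 0 0>, <2 0 0 1>, <2 0 2 0>, <2 0 2 1>, <2 1 0 0>}
target <0 0 2 0> ∈ {PSO}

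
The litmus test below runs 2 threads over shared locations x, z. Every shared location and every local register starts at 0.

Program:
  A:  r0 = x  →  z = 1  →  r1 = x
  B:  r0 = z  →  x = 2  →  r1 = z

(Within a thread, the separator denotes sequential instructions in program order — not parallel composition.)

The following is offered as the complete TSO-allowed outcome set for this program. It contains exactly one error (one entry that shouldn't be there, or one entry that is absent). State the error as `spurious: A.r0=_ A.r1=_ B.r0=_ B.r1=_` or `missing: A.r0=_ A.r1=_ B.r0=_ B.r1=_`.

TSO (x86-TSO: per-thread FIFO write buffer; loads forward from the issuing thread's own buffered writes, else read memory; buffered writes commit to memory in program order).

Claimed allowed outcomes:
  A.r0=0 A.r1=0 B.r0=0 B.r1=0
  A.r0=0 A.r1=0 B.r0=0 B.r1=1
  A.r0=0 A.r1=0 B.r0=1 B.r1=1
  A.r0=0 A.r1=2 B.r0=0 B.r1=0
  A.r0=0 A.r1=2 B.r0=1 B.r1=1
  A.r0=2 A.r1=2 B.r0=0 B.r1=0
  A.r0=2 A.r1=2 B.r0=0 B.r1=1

outcome vector order: (A.r0,A.r1,B.r0,B.r1)
TSO: 8 outcomes — {0000, 0001, 0011, 0200, 0201, 0211, 2200, 2201}
TSO∖claimed = {0201}

missing: A.r0=0 A.r1=2 B.r0=0 B.r1=1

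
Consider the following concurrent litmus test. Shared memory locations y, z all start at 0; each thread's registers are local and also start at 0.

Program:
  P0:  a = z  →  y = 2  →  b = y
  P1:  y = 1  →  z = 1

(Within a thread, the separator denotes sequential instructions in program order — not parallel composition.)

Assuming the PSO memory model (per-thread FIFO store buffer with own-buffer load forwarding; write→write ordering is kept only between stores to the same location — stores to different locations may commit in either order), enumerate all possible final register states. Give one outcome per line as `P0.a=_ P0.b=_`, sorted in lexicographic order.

outcome vector order: (P0.a,P0.b)
|PSO outcomes| = 4

P0.a=0 P0.b=1
P0.a=0 P0.b=2
P0.a=1 P0.b=1
P0.a=1 P0.b=2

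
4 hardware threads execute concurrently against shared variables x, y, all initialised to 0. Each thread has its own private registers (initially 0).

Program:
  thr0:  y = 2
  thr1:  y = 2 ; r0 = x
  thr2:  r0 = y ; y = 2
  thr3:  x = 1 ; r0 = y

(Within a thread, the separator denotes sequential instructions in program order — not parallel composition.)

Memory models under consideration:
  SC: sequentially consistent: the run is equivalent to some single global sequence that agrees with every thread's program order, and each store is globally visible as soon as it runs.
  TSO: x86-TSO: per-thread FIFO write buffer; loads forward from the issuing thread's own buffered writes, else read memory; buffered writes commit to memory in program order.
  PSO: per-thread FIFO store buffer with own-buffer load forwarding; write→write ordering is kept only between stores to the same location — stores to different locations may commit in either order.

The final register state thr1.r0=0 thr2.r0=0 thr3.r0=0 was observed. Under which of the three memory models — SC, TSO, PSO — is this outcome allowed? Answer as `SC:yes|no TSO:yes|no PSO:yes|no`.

outcome vector order: (thr1.r0,thr2.r0,thr3.r0)
[SC] allowed = {002, 022, 100, 102, 120, 122}
[TSO] allowed = {000, 002, 020, 022, 100, 102, 120, 122}
[PSO] allowed = {000, 002, 020, 022, 100, 102, 120, 122}
target 000 ∈ {TSO,PSO}

SC:no TSO:yes PSO:yes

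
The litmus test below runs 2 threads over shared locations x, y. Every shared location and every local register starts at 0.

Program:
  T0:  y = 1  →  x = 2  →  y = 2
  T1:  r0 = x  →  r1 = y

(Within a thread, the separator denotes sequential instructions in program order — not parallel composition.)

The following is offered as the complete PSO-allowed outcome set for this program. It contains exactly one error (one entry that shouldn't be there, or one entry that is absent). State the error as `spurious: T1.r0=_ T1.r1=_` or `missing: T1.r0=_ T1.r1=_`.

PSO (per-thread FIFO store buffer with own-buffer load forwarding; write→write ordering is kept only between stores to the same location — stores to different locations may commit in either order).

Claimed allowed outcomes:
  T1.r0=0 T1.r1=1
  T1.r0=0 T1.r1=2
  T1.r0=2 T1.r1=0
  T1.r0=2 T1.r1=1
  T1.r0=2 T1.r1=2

outcome vector order: (T1.r0,T1.r1)
PSO (6): <0 0>, <0 1>, <0 2>, <2 0>, <2 1>, <2 2>
PSO∖claimed = {<0 0>}

missing: T1.r0=0 T1.r1=0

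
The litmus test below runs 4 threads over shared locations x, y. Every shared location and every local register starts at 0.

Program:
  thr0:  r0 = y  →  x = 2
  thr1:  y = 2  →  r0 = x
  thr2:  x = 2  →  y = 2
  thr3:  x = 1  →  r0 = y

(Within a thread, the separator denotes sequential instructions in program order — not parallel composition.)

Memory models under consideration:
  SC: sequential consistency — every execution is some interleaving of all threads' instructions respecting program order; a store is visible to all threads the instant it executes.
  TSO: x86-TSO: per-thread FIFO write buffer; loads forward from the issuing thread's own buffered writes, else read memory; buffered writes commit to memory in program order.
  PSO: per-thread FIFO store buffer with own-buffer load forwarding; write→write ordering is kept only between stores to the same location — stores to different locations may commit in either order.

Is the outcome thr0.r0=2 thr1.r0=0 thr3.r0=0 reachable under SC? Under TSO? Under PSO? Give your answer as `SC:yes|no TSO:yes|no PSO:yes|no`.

outcome vector order: (thr0.r0,thr1.r0,thr3.r0)
[SC] allowed = {<0 0 2> <0 1 0> <0 1 2> <0 2 0> <0 2 2> <2 0 2> <2 1 0> <2 1 2> <2 2 0> <2 2 2>}
[TSO] allowed = {<0 0 0> <0 0 2> <0 1 0> <0 1 2> <0 2 0> <0 2 2> <2 0 0> <2 0 2> <2 1 0> <2 1 2> <2 2 0> <2 2 2>}
[PSO] allowed = {<0 0 0> <0 0 2> <0 1 0> <0 1 2> <0 2 0> <0 2 2> <2 0 0> <2 0 2> <2 1 0> <2 1 2> <2 2 0> <2 2 2>}
target <2 0 0> ∈ {TSO,PSO}

SC:no TSO:yes PSO:yes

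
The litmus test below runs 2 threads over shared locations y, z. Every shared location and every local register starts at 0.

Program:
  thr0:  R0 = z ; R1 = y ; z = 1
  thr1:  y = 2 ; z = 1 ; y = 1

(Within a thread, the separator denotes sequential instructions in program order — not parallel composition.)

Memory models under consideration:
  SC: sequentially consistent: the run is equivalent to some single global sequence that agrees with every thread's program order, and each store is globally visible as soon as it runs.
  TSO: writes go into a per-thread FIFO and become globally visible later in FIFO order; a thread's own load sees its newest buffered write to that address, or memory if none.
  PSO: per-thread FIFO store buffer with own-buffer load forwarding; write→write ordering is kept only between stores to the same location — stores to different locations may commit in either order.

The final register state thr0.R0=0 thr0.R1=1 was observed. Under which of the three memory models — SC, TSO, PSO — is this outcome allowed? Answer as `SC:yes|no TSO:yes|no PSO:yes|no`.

outcome vector order: (thr0.R0,thr0.R1)
SC (5): 00, 01, 02, 11, 12
TSO (5): 00, 01, 02, 11, 12
PSO (6): 00, 01, 02, 10, 11, 12
target 01 ∈ {SC,TSO,PSO}

SC:yes TSO:yes PSO:yes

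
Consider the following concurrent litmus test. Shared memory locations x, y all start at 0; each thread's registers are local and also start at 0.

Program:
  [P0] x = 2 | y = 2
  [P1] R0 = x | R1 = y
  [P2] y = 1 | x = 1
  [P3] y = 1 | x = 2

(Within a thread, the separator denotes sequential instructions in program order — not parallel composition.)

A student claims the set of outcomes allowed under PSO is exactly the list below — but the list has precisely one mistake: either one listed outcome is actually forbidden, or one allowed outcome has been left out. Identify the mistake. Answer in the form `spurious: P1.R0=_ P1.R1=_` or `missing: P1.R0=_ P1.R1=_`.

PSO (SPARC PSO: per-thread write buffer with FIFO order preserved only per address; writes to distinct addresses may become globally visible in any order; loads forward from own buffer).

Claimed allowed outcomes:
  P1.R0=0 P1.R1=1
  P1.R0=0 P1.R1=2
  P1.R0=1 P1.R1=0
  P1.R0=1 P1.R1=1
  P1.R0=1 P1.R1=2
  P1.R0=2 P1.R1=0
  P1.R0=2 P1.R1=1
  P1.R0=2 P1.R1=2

outcome vector order: (P1.R0,P1.R1)
[PSO] allowed = {00 01 02 10 11 12 20 21 22}
PSO∖claimed = {00}

missing: P1.R0=0 P1.R1=0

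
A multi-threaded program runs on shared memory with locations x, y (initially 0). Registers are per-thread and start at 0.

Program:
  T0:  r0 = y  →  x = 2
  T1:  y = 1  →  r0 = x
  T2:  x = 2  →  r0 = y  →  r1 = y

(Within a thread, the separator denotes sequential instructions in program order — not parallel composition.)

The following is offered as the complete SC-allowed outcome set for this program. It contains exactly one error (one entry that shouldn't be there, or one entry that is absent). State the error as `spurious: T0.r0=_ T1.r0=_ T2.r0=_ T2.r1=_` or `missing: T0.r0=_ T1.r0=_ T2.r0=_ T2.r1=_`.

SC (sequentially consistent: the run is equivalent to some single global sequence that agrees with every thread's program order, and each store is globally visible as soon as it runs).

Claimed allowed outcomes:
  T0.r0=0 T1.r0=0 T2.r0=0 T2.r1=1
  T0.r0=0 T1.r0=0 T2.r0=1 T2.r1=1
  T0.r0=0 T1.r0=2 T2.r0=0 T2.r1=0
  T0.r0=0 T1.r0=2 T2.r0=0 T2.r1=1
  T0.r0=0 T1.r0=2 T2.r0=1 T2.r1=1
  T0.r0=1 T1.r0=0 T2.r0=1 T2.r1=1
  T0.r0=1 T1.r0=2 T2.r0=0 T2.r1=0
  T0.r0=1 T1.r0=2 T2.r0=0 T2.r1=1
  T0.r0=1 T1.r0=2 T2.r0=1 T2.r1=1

outcome vector order: (T0.r0,T1.r0,T2.r0,T2.r1)
SC (8): 0/0/1/1; 0/2/0/0; 0/2/0/1; 0/2/1/1; 1/0/1/1; 1/2/0/0; 1/2/0/1; 1/2/1/1
claimed∖SC = {0/0/0/1}

spurious: T0.r0=0 T1.r0=0 T2.r0=0 T2.r1=1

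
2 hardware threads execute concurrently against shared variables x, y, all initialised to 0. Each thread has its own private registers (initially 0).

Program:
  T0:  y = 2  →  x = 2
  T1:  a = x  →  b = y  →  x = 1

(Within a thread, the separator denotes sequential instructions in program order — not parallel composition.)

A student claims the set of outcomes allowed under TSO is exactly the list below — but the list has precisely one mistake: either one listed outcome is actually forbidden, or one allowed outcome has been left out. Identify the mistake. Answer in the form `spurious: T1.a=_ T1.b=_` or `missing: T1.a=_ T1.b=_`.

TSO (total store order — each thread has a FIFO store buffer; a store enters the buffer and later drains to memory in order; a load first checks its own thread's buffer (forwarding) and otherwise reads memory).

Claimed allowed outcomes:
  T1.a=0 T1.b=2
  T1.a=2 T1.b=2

missing: T1.a=0 T1.b=0

outcome vector order: (T1.a,T1.b)
TSO: 3 outcomes — {(0,0) (0,2) (2,2)}
TSO∖claimed = {(0,0)}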